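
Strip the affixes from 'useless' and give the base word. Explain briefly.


Remove suffix '-less' from 'useless' to get root 'use'.

use


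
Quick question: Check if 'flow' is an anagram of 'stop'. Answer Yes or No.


Sorted letters of 'flow': 'flow'
Sorted letters of 'stop': 'opst'
They do not match.

No


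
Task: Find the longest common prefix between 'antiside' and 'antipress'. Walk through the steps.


Compare from the start: 4 characters match: 'anti'. Mismatch at position 5: 's' vs 'p'.

anti


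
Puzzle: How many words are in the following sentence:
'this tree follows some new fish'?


Split into words: this | tree | follows | some | new | fish = 6 words.

6


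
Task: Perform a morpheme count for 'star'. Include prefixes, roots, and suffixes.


Decomposition: star (free morpheme) = 1 morpheme(s)

1 morphemes


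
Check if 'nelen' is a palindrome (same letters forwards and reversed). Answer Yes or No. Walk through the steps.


Forward: 'nelen'
Reversed: 'nelen'
They are identical.

Yes


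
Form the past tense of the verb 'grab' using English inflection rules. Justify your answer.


Apply rule: Double final consonant and add -ed. 'grab' becomes 'grabbed'.

grabbed


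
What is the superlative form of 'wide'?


Apply superlative formation (ends in e: add -st): 'wide' -> 'widest'.

widest


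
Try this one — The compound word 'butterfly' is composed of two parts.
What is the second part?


Split 'butterfly' into 'butter' + 'fly'. The second part is 'fly'.

fly


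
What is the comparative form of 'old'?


Apply comparative formation (add -er): 'old' -> 'older'.

older


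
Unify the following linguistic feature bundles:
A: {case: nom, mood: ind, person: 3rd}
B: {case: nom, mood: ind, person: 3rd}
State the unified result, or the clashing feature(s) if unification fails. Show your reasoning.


Compare features:
case: A=nom vs B=nom -> unified: nom
mood: A=ind vs B=ind -> unified: ind
person: A=3rd vs B=3rd -> unified: 3rd
No clashes found.

Unified: {case: nom, mood: ind, person: 3rd}


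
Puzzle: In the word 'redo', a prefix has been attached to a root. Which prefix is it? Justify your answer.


The word 'redo' = 're' (prefix) + 'do' (root). The prefix is 're'.

re


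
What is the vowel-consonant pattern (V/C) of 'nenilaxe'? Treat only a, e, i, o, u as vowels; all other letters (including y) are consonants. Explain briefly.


Letter mapping: n = C, e = V, n = C, i = V, l = C, a = V, x = C, e = V.

CVCVCVCV


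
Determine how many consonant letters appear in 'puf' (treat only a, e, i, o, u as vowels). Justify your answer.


Consonants in 'puf': p, f = 2 consonants.

2


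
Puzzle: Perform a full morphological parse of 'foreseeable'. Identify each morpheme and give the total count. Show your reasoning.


Step 1: Identify prefix: 'fore' (meaning: before/front)
Step 2: Identify root: 'see'
Step 3: Identify suffix(es): 'able'
Decomposition: fore- (prefix: before/front) + see (root) + -able (suffix: capable of)
Total morphemes: 3

3 morphemes (fore- (prefix: before/front) + see (root) + -able (suffix: capable of))


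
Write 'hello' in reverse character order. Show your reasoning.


Reverse 'hello' character by character: 'olleh'.

olleh


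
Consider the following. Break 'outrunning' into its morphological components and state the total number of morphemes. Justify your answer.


Step 1: Identify prefix: 'out' (meaning: surpass)
Step 2: Identify root: 'run'
Step 3: Identify suffix(es): 'ing'
Decomposition: out- (prefix: surpass) + run (root) + -ing (suffix: ongoing action)
Total morphemes: 3

3 morphemes (out- (prefix: surpass) + run (root) + -ing (suffix: ongoing action))


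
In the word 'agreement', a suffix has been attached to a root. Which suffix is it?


The word 'agreement' = 'agree' (root) + '-ment' (suffix). The suffix is '-ment'.

ment


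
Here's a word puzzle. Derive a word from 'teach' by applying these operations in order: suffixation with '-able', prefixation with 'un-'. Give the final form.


Step 1: Add suffix '-able' to 'teach' = 'teachable'
Step 2: Add prefix 'un-' to 'teachable' = 'unteachable'

unteachable


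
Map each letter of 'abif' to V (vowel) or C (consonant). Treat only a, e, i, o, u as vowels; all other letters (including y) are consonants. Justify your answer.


Letter mapping: a = V, b = C, i = V, f = C.

VCVC


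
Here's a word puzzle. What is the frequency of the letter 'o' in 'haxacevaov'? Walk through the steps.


Letter 'o' in 'haxacevaov': found at position(s) 9 = 1 occurrence(s).

1


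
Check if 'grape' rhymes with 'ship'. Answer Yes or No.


Rime (stressed vowel + following sounds) of 'grape': -ape = /eɪp/
Rime of 'ship': -ip = /ɪp/
/eɪp/ and /ɪp/ are different ending sounds, so the words do not rhyme.

No


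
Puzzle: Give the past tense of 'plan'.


Apply rule: Double final consonant and add -ed. 'plan' becomes 'planned'.

planned


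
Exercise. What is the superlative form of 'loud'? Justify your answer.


Apply superlative formation (add -est): 'loud' -> 'loudest'.

loudest


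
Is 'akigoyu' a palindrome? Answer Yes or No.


Forward: 'akigoyu'
Reversed: 'uyogika'
They differ.

No


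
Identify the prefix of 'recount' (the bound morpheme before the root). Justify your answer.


The word 'recount' = 're' (prefix) + 'count' (root). The prefix is 're'.

re


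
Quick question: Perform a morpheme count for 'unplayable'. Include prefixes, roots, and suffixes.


Decomposition: un- (prefix) + play (root) + -able (suffix) = 3 morpheme(s)

3 morphemes


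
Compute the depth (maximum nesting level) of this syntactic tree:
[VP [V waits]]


Count bracket nesting levels:
'[' at pos 0: depth = 1
'[' at pos 4: depth = 2
Maximum depth reached: 2

2


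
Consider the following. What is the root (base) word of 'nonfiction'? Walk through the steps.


Remove prefix 'non' from 'nonfiction' to get root 'fiction'.

fiction


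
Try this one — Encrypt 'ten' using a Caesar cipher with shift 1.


Shift each letter by 1: t -> u, e -> f, n -> o. Result: 'ufo'.

ufo


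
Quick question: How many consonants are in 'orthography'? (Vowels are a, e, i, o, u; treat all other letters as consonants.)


Consonants in 'orthography': r, t, h, g, r, p, h, y = 8 consonants.

8


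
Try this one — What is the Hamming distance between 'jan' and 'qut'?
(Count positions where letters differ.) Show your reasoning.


Alignment:
Position 1: 'j' vs 'q' = DIFFER
Position 2: 'a' vs 'u' = DIFFER
Position 3: 'n' vs 't' = DIFFER
Total differences: 3

3


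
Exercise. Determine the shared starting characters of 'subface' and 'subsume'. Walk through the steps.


Compare from the start: 3 characters match: 'sub'. Mismatch at position 4: 'f' vs 's'.

sub


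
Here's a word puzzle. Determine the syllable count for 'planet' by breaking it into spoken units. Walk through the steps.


Break 'planet' into syllables: plan-et -> plan | et = 2 syllables

2 syllables


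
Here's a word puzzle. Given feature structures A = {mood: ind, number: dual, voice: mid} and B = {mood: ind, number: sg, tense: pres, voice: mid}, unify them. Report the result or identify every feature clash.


Compare features:
mood: A=ind vs B=ind -> unified: ind
number: A=dual vs B=sg -> CLASH
tense: A=_ vs B=pres -> unified: pres
voice: A=mid vs B=mid -> unified: mid
Clash detected on feature 'number' (dual vs sg); unification fails.

CLASH on 'number' (dual vs sg)


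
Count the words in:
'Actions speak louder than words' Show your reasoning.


Split into words: Actions | speak | louder | than | words = 5 words.

5


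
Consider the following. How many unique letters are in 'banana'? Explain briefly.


Unique letters in 'banana': {a, b, n} = 3 distinct letters.

3


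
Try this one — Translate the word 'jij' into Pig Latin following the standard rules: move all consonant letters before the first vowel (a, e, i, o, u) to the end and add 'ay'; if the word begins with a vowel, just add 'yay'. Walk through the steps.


'jij': move consonant cluster 'j' to end and add 'ay': 'ijjay'.

ijjay


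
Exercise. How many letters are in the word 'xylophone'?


Spell out 'xylophone' and number each letter: x(1), y(2), l(3), o(4), p(5), h(6), o(7), n(8), e(9). Total: 9 letters.

9


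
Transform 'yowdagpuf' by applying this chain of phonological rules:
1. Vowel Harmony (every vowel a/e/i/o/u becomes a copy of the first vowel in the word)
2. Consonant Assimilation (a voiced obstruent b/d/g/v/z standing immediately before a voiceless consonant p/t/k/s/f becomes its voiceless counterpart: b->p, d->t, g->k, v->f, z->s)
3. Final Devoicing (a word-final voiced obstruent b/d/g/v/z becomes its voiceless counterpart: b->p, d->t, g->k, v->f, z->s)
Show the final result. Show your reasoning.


Starting form: 'yowdagpuf'
Rule 1: Vowel Harmony: all vowels become 'o' (matching first vowel). 'yowdagpuf' -> 'yowdogpof'
Rule 2: Consonant Assimilation: voiced obstruent before voiceless consonant becomes voiceless ('gp' -> 'kp'). 'yowdogpof' -> 'yowdokpof'
Rule 3: Final Devoicing: final consonant 'f' is not one of the voiced obstruents b/d/g/v/z. No change.
Final form: 'yowdokpof'

yowdokpof


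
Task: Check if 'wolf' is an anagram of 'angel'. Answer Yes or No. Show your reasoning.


Sorted letters of 'wolf': 'flow'
Sorted letters of 'angel': 'aegln'
They do not match.

No


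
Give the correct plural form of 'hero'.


Apply rule: Add -es (consonant + o). 'hero' becomes 'heroes'.

heroes


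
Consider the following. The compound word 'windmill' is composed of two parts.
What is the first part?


Split 'windmill' into 'wind' + 'mill'. The first part is 'wind'.

wind


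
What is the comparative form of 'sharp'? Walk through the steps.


Apply comparative formation (add -er): 'sharp' -> 'sharper'.

sharper


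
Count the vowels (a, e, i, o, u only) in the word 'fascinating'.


Vowels in 'fascinating': a, i, a, i = 4 vowels.

4


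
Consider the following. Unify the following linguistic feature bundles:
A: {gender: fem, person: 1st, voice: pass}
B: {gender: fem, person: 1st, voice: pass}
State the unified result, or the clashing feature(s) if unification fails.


Compare features:
gender: A=fem vs B=fem -> unified: fem
person: A=1st vs B=1st -> unified: 1st
voice: A=pass vs B=pass -> unified: pass
No clashes found.

Unified: {gender: fem, person: 1st, voice: pass}


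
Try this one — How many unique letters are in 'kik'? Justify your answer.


Unique letters in 'kik': {i, k} = 2 distinct letters.

2


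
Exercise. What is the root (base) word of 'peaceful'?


Remove suffix '-ful' from 'peaceful' to get root 'peace'.

peace


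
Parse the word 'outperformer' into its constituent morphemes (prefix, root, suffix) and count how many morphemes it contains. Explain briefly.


Step 1: Identify prefix: 'out' (meaning: surpass)
Step 2: Identify root: 'perform'
Step 3: Identify suffix(es): 'er'
Decomposition: out- (prefix: surpass) + perform (root) + -er (suffix: one who)
Total morphemes: 3

3 morphemes (out- (prefix: surpass) + perform (root) + -er (suffix: one who))


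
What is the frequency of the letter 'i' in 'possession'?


Letter 'i' in 'possession': found at position(s) 8 = 1 occurrence(s).

1


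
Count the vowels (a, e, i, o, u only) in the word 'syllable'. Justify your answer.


Vowels in 'syllable': a, e = 2 vowels.

2


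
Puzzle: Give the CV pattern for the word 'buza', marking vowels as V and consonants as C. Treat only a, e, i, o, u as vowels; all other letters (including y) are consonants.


Letter mapping: b = C, u = V, z = C, a = V.

CVCV


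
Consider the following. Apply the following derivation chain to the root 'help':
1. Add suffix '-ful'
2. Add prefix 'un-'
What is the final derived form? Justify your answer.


Step 1: Add suffix '-ful' to 'help' = 'helpful'
Step 2: Add prefix 'un-' to 'helpful' = 'unhelpful'

unhelpful


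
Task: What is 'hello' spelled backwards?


Reverse 'hello' character by character: 'olleh'.

olleh


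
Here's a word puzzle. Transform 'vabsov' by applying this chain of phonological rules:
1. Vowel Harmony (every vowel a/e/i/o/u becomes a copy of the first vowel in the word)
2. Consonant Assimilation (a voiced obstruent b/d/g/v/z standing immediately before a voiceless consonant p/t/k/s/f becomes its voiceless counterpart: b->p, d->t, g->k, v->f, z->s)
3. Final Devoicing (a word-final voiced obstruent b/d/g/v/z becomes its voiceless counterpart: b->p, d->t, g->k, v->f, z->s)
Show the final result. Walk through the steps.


Starting form: 'vabsov'
Rule 1: Vowel Harmony: all vowels become 'a' (matching first vowel). 'vabsov' -> 'vabsav'
Rule 2: Consonant Assimilation: voiced obstruent before voiceless consonant becomes voiceless ('bs' -> 'ps'). 'vabsav' -> 'vapsav'
Rule 3: Final Devoicing: word-final voiced obstruent 'v' becomes voiceless 'f'. 'vapsav' -> 'vapsaf'
Final form: 'vapsaf'

vapsaf


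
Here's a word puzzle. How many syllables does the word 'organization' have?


Break 'organization' into syllables: or-gan-i-za-tion -> or | gan | i | za | tion = 5 syllables

5 syllables


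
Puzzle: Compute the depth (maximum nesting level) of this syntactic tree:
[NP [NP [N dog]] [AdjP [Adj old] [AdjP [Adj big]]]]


Count bracket nesting levels:
'[' at pos 0: depth = 1
'[' at pos 4: depth = 2
'[' at pos 8: depth = 3
'[' at pos 17: depth = 2
'[' at pos 23: depth = 3
'[' at pos 33: depth = 3
'[' at pos 39: depth = 4
Maximum depth reached: 4

4


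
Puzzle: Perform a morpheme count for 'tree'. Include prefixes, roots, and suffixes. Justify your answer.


Decomposition: tree (free morpheme) = 1 morpheme(s)

1 morphemes


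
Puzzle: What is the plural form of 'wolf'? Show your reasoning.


Apply rule: Change -f to -ves. 'wolf' becomes 'wolves'.

wolves


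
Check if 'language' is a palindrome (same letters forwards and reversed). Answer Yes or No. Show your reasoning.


Forward: 'language'
Reversed: 'egaugnal'
They differ.

No


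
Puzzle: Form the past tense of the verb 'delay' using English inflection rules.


Apply rule: Add -ed. 'delay' becomes 'delayed'.

delayed


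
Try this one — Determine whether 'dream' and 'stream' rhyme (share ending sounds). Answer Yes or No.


Rime (stressed vowel + following sounds) of 'dream': -eam = /iːm/
Rime of 'stream': -eam = /iːm/
/iːm/ and /iːm/ are the same ending sound, so the words rhyme.

Yes


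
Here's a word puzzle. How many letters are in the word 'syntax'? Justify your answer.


Spell out 'syntax' and number each letter: s(1), y(2), n(3), t(4), a(5), x(6). Total: 6 letters.

6


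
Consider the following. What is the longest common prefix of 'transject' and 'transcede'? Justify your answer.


Compare from the start: 5 characters match: 'trans'. Mismatch at position 6: 'j' vs 'c'.

trans


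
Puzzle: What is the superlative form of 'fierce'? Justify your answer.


Apply superlative formation (ends in e: add -st): 'fierce' -> 'fiercest'.

fiercest


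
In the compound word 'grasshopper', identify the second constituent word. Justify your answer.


Split 'grasshopper' into 'grass' + 'hopper'. The second part is 'hopper'.

hopper


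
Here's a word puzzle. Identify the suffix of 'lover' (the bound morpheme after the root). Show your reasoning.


The word 'lover' = 'love' (root) + '-er' (suffix). The suffix is '-er'.

er


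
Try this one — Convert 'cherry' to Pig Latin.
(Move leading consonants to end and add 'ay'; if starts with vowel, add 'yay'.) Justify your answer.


'cherry': move consonant cluster 'ch' to end and add 'ay': 'errychay'.

errychay


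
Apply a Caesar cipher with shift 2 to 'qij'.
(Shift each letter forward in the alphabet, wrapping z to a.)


Shift each letter by 2: q -> s, i -> k, j -> l. Result: 'skl'.

skl


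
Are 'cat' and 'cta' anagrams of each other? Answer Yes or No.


Sorted letters of 'cat': 'act'
Sorted letters of 'cta': 'act'
They match.

Yes


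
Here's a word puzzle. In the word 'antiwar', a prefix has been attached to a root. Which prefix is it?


The word 'antiwar' = 'anti' (prefix) + 'war' (root). The prefix is 'anti'.

anti


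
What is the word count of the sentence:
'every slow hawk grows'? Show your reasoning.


Split into words: every | slow | hawk | grows = 4 words.

4


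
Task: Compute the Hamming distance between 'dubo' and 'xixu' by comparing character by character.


Alignment:
Position 1: 'd' vs 'x' = DIFFER
Position 2: 'u' vs 'i' = DIFFER
Position 3: 'b' vs 'x' = DIFFER
Position 4: 'o' vs 'u' = DIFFER
Total differences: 4

4


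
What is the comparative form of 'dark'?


Apply comparative formation (add -er): 'dark' -> 'darker'.

darker


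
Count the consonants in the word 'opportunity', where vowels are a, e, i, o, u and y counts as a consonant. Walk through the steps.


Consonants in 'opportunity': p, p, r, t, n, t, y = 7 consonants.

7


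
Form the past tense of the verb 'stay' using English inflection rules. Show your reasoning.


Apply rule: Add -ed. 'stay' becomes 'stayed'.

stayed


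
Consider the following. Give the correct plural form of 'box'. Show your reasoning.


Apply rule: Add -es (sibilant/fricative ending). 'box' becomes 'boxes'.

boxes


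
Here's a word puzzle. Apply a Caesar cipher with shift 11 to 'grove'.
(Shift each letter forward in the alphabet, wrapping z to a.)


Shift each letter by 11: g -> r, r -> c, o -> z, v -> g, e -> p. Result: 'rczgp'.

rczgp


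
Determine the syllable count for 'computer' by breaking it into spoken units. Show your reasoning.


Break 'computer' into syllables: com-pu-ter -> com | pu | ter = 3 syllables

3 syllables


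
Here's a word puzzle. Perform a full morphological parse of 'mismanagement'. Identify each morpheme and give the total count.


Step 1: Identify prefix: 'mis' (meaning: wrongly)
Step 2: Identify root: 'manage'
Step 3: Identify suffix(es): 'ment'
Decomposition: mis- (prefix: wrongly) + manage (root) + -ment (suffix: action/result)
Total morphemes: 3

3 morphemes (mis- (prefix: wrongly) + manage (root) + -ment (suffix: action/result))


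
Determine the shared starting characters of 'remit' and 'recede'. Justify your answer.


Compare from the start: 2 characters match: 're'. Mismatch at position 3: 'm' vs 'c'.

re


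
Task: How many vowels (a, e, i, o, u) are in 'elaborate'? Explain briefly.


Vowels in 'elaborate': e, a, o, a, e = 5 vowels.

5


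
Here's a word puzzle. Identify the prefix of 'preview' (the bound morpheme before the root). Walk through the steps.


The word 'preview' = 'pre' (prefix) + 'view' (root). The prefix is 'pre'.

pre


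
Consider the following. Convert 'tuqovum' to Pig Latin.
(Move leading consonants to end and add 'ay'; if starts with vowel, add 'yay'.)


'tuqovum': move consonant cluster 't' to end and add 'ay': 'uqovumtay'.

uqovumtay


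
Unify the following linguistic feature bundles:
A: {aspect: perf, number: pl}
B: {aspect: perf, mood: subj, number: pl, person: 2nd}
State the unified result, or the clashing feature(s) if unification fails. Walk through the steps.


Compare features:
aspect: A=perf vs B=perf -> unified: perf
mood: A=_ vs B=subj -> unified: subj
number: A=pl vs B=pl -> unified: pl
person: A=_ vs B=2nd -> unified: 2nd
No clashes found.

Unified: {aspect: perf, mood: subj, number: pl, person: 2nd}


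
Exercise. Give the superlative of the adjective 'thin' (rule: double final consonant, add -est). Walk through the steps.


Apply superlative formation (double final consonant, add -est): 'thin' -> 'thinnest'.

thinnest


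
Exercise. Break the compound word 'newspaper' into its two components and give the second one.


Split 'newspaper' into 'news' + 'paper'. The second part is 'paper'.

paper


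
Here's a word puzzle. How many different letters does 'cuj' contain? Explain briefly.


Unique letters in 'cuj': {c, j, u} = 3 distinct letters.

3


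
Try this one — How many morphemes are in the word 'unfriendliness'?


Decomposition: un- (prefix) + friend (root) + -ly (suffix) + -ness (suffix) = 4 morpheme(s)

4 morphemes


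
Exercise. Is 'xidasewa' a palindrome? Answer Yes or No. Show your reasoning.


Forward: 'xidasewa'
Reversed: 'awesadix'
They differ.

No


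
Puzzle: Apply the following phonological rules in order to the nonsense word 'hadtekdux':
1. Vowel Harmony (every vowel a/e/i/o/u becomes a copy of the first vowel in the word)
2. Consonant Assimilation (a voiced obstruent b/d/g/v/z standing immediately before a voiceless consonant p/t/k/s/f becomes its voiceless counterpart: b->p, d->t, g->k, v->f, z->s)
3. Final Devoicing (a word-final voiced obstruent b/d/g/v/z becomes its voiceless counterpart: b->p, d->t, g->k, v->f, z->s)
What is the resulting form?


Starting form: 'hadtekdux'
Rule 1: Vowel Harmony: all vowels become 'a' (matching first vowel). 'hadtekdux' -> 'hadtakdax'
Rule 2: Consonant Assimilation: voiced obstruent before voiceless consonant becomes voiceless ('dt' -> 'tt'). 'hadtakdax' -> 'hattakdax'
Rule 3: Final Devoicing: final consonant 'x' is not one of the voiced obstruents b/d/g/v/z. No change.
Final form: 'hattakdax'

hattakdax


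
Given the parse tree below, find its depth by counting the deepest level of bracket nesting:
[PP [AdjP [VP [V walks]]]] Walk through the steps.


Count bracket nesting levels:
'[' at pos 0: depth = 1
'[' at pos 4: depth = 2
'[' at pos 10: depth = 3
'[' at pos 14: depth = 4
Maximum depth reached: 4

4


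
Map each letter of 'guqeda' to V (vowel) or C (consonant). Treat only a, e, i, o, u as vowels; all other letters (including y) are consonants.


Letter mapping: g = C, u = V, q = C, e = V, d = C, a = V.

CVCVCV


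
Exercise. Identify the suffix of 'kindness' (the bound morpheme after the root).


The word 'kindness' = 'kind' (root) + '-ness' (suffix). The suffix is '-ness'.

ness


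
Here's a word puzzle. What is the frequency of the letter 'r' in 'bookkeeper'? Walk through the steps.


Letter 'r' in 'bookkeeper': found at position(s) 10 = 1 occurrence(s).

1


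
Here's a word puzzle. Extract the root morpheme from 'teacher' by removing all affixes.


Remove suffix '-er' from 'teacher' to get root 'teach'.

teach


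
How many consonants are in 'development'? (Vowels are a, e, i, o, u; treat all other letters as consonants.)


Consonants in 'development': d, v, l, p, m, n, t = 7 consonants.

7


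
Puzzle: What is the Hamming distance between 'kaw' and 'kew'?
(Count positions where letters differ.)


Alignment:
Position 1: 'k' vs 'k' = match
Position 2: 'a' vs 'e' = DIFFER
Position 3: 'w' vs 'w' = match
Total differences: 1

1


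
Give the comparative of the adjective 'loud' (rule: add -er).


Apply comparative formation (add -er): 'loud' -> 'louder'.

louder


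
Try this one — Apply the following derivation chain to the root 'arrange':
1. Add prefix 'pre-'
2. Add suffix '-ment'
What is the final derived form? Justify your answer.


Step 1: Add prefix 'pre-' to 'arrange' = 'prearrange'
Step 2: Add suffix '-ment' to 'prearrange' = 'prearrangement'

prearrangement


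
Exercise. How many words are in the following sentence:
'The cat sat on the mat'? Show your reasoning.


Split into words: The | cat | sat | on | the | mat = 6 words.

6


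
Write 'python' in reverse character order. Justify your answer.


Reverse 'python' character by character: 'nohtyp'.

nohtyp


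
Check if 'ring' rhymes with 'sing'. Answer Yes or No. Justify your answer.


Rime (stressed vowel + following sounds) of 'ring': -ing = /ɪŋ/
Rime of 'sing': -ing = /ɪŋ/
/ɪŋ/ and /ɪŋ/ are the same ending sound, so the words rhyme.

Yes


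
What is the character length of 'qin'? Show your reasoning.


Spell out 'qin' and number each letter: q(1), i(2), n(3). Total: 3 letters.

3


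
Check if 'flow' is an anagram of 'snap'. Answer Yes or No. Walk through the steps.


Sorted letters of 'flow': 'flow'
Sorted letters of 'snap': 'anps'
They do not match.

No


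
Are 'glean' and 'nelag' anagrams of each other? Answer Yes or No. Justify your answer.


Sorted letters of 'glean': 'aegln'
Sorted letters of 'nelag': 'aegln'
They match.

Yes


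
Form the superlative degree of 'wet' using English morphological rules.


Apply superlative formation (double final consonant, add -est): 'wet' -> 'wettest'.

wettest


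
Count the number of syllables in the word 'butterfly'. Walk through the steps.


Break 'butterfly' into syllables: but-ter-fly -> but | ter | fly = 3 syllables

3 syllables


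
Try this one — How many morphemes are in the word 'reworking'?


Decomposition: re- (prefix) + work (root) + -ing (suffix) = 3 morpheme(s)

3 morphemes


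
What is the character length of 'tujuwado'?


Spell out 'tujuwado' and number each letter: t(1), u(2), j(3), u(4), w(5), a(6), d(7), o(8). Total: 8 letters.

8


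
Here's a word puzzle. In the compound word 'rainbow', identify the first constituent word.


Split 'rainbow' into 'rain' + 'bow'. The first part is 'rain'.

rain


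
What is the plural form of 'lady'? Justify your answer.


Apply rule: Change -y to -ies (consonant + y). 'lady' becomes 'ladies'.

ladies


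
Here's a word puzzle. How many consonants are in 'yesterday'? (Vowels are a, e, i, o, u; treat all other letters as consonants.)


Consonants in 'yesterday': y, s, t, r, d, y = 6 consonants.

6


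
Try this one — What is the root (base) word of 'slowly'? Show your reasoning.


Remove suffix '-ly' from 'slowly' to get root 'slow'.

slow


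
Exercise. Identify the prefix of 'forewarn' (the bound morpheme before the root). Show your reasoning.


The word 'forewarn' = 'fore' (prefix) + 'warn' (root). The prefix is 'fore'.

fore


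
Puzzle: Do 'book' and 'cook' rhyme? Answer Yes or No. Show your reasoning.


Rime (stressed vowel + following sounds) of 'book': -ook = /ʊk/
Rime of 'cook': -ook = /ʊk/
/ʊk/ and /ʊk/ are the same ending sound, so the words rhyme.

Yes


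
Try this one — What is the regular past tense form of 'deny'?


Apply rule: Change -y to -ied. 'deny' becomes 'denied'.

denied


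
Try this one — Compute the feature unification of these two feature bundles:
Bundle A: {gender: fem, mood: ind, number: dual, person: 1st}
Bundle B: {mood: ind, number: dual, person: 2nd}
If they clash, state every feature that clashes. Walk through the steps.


Compare features:
gender: A=fem vs B=_ -> unified: fem
mood: A=ind vs B=ind -> unified: ind
number: A=dual vs B=dual -> unified: dual
person: A=1st vs B=2nd -> CLASH
Clash detected on feature 'person' (1st vs 2nd); unification fails.

CLASH on 'person' (1st vs 2nd)


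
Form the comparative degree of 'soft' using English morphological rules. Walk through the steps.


Apply comparative formation (add -er): 'soft' -> 'softer'.

softer


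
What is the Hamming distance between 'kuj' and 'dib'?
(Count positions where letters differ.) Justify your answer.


Alignment:
Position 1: 'k' vs 'd' = DIFFER
Position 2: 'u' vs 'i' = DIFFER
Position 3: 'j' vs 'b' = DIFFER
Total differences: 3

3


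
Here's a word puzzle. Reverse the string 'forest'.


Reverse 'forest' character by character: 'tserof'.

tserof


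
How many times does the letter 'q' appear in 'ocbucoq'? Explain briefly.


Letter 'q' in 'ocbucoq': found at position(s) 7 = 1 occurrence(s).

1


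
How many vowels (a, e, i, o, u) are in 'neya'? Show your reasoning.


Vowels in 'neya': e, a = 2 vowels.

2


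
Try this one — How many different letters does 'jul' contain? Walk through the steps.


Unique letters in 'jul': {j, l, u} = 3 distinct letters.

3


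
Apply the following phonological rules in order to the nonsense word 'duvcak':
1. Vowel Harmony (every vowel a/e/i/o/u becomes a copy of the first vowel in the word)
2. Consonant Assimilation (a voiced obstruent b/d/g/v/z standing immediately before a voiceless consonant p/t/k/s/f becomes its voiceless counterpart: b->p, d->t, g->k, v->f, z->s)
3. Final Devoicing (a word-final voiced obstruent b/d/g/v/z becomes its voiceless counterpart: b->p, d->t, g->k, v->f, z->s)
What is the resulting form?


Starting form: 'duvcak'
Rule 1: Vowel Harmony: all vowels become 'u' (matching first vowel). 'duvcak' -> 'duvcuk'
Rule 2: Consonant Assimilation: no voiced obstruent (b/d/g/v/z) stands immediately before a voiceless consonant (p/t/k/s/f). No change.
Rule 3: Final Devoicing: final consonant 'k' is not one of the voiced obstruents b/d/g/v/z. No change.
Final form: 'duvcuk'

duvcuk


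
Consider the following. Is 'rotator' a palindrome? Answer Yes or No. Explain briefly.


Forward: 'rotator'
Reversed: 'rotator'
They are identical.

Yes


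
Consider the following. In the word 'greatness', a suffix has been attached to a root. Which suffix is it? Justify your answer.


The word 'greatness' = 'great' (root) + '-ness' (suffix). The suffix is '-ness'.

ness


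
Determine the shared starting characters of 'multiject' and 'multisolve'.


Compare from the start: 5 characters match: 'multi'. Mismatch at position 6: 'j' vs 's'.

multi


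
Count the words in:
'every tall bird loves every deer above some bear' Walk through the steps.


Split into words: every | tall | bird | loves | every | deer | above | some | bear = 9 words.

9


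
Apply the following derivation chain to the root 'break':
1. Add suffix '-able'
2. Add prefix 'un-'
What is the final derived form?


Step 1: Add suffix '-able' to 'break' = 'breakable'
Step 2: Add prefix 'un-' to 'breakable' = 'unbreakable'

unbreakable


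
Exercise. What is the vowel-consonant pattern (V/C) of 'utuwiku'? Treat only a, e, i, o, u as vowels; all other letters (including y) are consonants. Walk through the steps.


Letter mapping: u = V, t = C, u = V, w = C, i = V, k = C, u = V.

VCVCVCV


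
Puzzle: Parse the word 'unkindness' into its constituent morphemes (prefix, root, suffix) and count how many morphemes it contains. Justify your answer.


Step 1: Identify prefix: 'un' (meaning: not/reverse)
Step 2: Identify root: 'kind'
Step 3: Identify suffix(es): 'ness'
Decomposition: un- (prefix: not/reverse) + kind (root) + -ness (suffix: state of)
Total morphemes: 3

3 morphemes (un- (prefix: not/reverse) + kind (root) + -ness (suffix: state of))


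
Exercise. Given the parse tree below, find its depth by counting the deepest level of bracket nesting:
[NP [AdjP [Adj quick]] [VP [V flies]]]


Count bracket nesting levels:
'[' at pos 0: depth = 1
'[' at pos 4: depth = 2
'[' at pos 10: depth = 3
'[' at pos 23: depth = 2
'[' at pos 27: depth = 3
Maximum depth reached: 3

3


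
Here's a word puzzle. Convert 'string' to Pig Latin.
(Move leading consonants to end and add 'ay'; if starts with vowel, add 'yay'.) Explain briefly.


'string': move consonant cluster 'str' to end and add 'ay': 'ingstray'.

ingstray


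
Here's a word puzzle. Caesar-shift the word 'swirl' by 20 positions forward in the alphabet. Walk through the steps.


Shift each letter by 20: s -> m, w -> q, i -> c, r -> l, l -> f. Result: 'mqclf'.

mqclf


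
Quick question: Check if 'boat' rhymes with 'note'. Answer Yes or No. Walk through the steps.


Rime (stressed vowel + following sounds) of 'boat': -oat = /oʊt/
Rime of 'note': -ote = /oʊt/
/oʊt/ and /oʊt/ are the same ending sound, so the words rhyme.

Yes


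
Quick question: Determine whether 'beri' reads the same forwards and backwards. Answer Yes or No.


Forward: 'beri'
Reversed: 'ireb'
They differ.

No


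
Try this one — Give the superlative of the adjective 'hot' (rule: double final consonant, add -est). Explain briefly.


Apply superlative formation (double final consonant, add -est): 'hot' -> 'hottest'.

hottest


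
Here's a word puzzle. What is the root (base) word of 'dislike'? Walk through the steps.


Remove prefix 'dis' from 'dislike' to get root 'like'.

like


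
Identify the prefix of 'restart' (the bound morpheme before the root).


The word 'restart' = 're' (prefix) + 'start' (root). The prefix is 're'.

re


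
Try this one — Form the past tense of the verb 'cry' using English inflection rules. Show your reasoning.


Apply rule: Change -y to -ied. 'cry' becomes 'cried'.

cried


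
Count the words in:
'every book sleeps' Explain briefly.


Split into words: every | book | sleeps = 3 words.

3


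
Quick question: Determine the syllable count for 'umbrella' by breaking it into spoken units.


Break 'umbrella' into syllables: um-brel-la -> um | brel | la = 3 syllables

3 syllables


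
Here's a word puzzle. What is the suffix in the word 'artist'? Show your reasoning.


The word 'artist' = 'art' (root) + '-ist' (suffix). The suffix is '-ist'.

ist


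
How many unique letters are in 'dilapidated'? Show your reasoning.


Unique letters in 'dilapidated': {a, d, e, i, l, p, t} = 7 distinct letters.

7


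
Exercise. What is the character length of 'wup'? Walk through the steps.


Spell out 'wup' and number each letter: w(1), u(2), p(3). Total: 3 letters.

3


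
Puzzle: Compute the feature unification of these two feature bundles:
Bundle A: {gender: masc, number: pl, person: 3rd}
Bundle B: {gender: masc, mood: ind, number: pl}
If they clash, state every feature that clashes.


Compare features:
gender: A=masc vs B=masc -> unified: masc
mood: A=_ vs B=ind -> unified: ind
number: A=pl vs B=pl -> unified: pl
person: A=3rd vs B=_ -> unified: 3rd
No clashes found.

Unified: {gender: masc, mood: ind, number: pl, person: 3rd}


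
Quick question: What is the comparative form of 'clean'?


Apply comparative formation (add -er): 'clean' -> 'cleaner'.

cleaner


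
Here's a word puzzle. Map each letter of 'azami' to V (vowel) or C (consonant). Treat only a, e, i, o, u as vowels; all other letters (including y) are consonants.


Letter mapping: a = V, z = C, a = V, m = C, i = V.

VCVCV


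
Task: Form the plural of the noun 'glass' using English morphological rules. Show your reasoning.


Apply rule: Add -es (sibilant/fricative ending). 'glass' becomes 'glasses'.

glasses


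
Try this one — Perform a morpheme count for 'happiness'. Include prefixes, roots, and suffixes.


Decomposition: happy (root) + -ness (suffix) = 2 morpheme(s)

2 morphemes


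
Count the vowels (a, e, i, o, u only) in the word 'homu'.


Vowels in 'homu': o, u = 2 vowels.

2


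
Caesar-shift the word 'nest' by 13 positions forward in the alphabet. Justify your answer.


Shift each letter by 13: n -> a, e -> r, s -> f, t -> g. Result: 'arfg'.

arfg


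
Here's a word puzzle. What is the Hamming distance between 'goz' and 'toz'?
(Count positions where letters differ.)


Alignment:
Position 1: 'g' vs 't' = DIFFER
Position 2: 'o' vs 'o' = match
Position 3: 'z' vs 'z' = match
Total differences: 1

1


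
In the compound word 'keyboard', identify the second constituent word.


Split 'keyboard' into 'key' + 'board'. The second part is 'board'.

board


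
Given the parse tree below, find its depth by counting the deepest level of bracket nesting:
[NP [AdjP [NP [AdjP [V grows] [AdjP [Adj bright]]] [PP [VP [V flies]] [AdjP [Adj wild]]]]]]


Count bracket nesting levels:
'[' at pos 0: depth = 1
'[' at pos 4: depth = 2
'[' at pos 10: depth = 3
'[' at pos 14: depth = 4
'[' at pos 20: depth = 5
'[' at pos 30: depth = 5
'[' at pos 36: depth = 6
'[' at pos 51: depth = 4
'[' at pos 55: depth = 5
'[' at pos 59: depth = 6
'[' at pos 70: depth = 5
'[' at pos 76: depth = 6
Maximum depth reached: 6

6


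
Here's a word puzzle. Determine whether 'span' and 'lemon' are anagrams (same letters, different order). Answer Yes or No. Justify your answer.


Sorted letters of 'span': 'anps'
Sorted letters of 'lemon': 'elmno'
They do not match.

No


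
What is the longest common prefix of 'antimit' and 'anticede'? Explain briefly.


Compare from the start: 4 characters match: 'anti'. Mismatch at position 5: 'm' vs 'c'.

anti


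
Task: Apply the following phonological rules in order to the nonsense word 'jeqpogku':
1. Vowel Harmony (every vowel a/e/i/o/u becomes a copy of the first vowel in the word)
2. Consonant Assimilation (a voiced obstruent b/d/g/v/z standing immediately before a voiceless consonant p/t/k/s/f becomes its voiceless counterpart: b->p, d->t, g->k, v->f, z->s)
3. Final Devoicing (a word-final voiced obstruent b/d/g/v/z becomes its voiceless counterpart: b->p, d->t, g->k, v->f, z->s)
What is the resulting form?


Starting form: 'jeqpogku'
Rule 1: Vowel Harmony: all vowels become 'e' (matching first vowel). 'jeqpogku' -> 'jeqpegke'
Rule 2: Consonant Assimilation: voiced obstruent before voiceless consonant becomes voiceless ('gk' -> 'kk'). 'jeqpegke' -> 'jeqpekke'
Rule 3: Final Devoicing: the word ends in the vowel 'e', not a consonant. No change.
Final form: 'jeqpekke'

jeqpekke


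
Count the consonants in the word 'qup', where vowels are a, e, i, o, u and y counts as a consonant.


Consonants in 'qup': q, p = 2 consonants.

2


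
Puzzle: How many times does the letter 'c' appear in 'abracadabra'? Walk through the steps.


Letter 'c' in 'abracadabra': found at position(s) 5 = 1 occurrence(s).

1


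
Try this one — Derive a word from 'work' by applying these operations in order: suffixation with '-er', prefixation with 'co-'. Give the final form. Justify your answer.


Step 1: Add suffix '-er' to 'work' = 'worker'
Step 2: Add prefix 'co-' to 'worker' = 'coworker'

coworker


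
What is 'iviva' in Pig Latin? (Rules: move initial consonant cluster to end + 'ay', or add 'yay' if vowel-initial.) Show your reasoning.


'iviva' starts with a vowel, so add 'yay': 'ivivayay'.

ivivayay


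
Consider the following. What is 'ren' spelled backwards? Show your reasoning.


Reverse 'ren' character by character: 'ner'.

ner


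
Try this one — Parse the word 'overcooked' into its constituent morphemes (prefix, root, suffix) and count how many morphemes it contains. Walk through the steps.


Step 1: Identify prefix: 'over' (meaning: excessively)
Step 2: Identify root: 'cook'
Step 3: Identify suffix(es): 'ed'
Decomposition: over- (prefix: excessively) + cook (root) + -ed (suffix: past)
Total morphemes: 3

3 morphemes (over- (prefix: excessively) + cook (root) + -ed (suffix: past))


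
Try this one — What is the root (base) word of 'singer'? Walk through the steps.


Remove suffix '-er' from 'singer' to get root 'sing'.

sing


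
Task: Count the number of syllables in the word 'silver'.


Break 'silver' into syllables: sil-ver -> sil | ver = 2 syllables

2 syllables


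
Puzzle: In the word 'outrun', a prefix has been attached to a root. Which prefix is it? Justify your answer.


The word 'outrun' = 'out' (prefix) + 'run' (root). The prefix is 'out'.

out


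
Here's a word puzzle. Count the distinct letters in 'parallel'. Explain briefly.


Unique letters in 'parallel': {a, e, l, p, r} = 5 distinct letters.

5


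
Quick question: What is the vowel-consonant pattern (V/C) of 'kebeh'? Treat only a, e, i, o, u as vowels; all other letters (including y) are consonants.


Letter mapping: k = C, e = V, b = C, e = V, h = C.

CVCVC


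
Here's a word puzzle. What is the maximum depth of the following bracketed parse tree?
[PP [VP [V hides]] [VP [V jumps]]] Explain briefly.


Count bracket nesting levels:
'[' at pos 0: depth = 1
'[' at pos 4: depth = 2
'[' at pos 8: depth = 3
'[' at pos 19: depth = 2
'[' at pos 23: depth = 3
Maximum depth reached: 3

3
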